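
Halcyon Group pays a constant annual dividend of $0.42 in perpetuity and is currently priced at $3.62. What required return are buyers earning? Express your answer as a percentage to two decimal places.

P = C/r ⇒ r = C/P = $0.42/$3.62 = 0.116022

11.60%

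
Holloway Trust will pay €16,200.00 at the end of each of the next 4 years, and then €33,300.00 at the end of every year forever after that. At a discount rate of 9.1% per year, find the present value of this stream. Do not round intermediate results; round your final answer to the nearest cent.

€310656.24

PV of 4-year annuity: €16,200.00 × [1 − (1+0.091)^−4] / 0.091 = 52368.46941
Perpetuity value at year 4: €33,300.00 / 0.091 = 365934.06593
PV of perpetuity: 365934.06593 / (1+0.091)^4 = 258287.76770
Total PV = 52368.46941 + 258287.76770 = 310656.23711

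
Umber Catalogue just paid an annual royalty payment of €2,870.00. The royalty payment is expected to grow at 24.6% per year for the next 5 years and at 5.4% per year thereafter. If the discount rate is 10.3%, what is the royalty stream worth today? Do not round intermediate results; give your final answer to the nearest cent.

€134558.43

D_1 = 3576.02000
D_2 = 4455.72092
D_3 = 5551.82827
D_4 = 6917.57802
D_5 = 8619.30221
Terminal value at year 5: TV = D_5×(1+g_2)/(r−g_2) = 9084.74453/0.049 = 185402.94964
P_0 = D_1/(1+r)^1 + D_2/(1+r)^2 + D_3/(1+r)^3 + D_4/(1+r)^4 + D_5/(1+r)^5 + TV/(1+r)^5
    = 3242.08522 + 3662.40996 + 4137.22830 + 4673.60513 + 5279.52130 + 113563.58056 = 134558.43047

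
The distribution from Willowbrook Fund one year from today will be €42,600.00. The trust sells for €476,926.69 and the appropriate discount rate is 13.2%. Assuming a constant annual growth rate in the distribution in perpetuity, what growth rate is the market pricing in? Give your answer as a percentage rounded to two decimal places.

4.27%

P = D₁/(r−g) ⇒ g = r − D₁/P = 0.132 − €42,600.00/€476,926.69 = 0.042678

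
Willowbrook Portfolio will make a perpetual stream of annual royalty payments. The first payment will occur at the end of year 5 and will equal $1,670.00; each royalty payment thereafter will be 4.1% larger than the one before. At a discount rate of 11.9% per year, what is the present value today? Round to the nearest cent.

Value at end of year 4: C₁ / (r − g) = $1,670.00 / (0.119 − 0.041) = $21,410.2564
Discount to today: PV = $21,410.2564 / (1 + 0.119)^4 = $21,410.2564 / 1.567907 = $13,655.31

$13655.31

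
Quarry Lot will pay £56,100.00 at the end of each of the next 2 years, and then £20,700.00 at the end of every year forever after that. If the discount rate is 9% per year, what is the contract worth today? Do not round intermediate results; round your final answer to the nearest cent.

PV of 2-year annuity: £56,100.00 × [1 − (1+0.09)^−2] / 0.09 = 98686.13753
Perpetuity value at year 2: £20,700.00 / 0.09 = 230000.00000
PV of perpetuity: 230000.00000 / (1+0.09)^2 = 193586.39845
Total PV = 98686.13753 + 193586.39845 = 292272.53598

£292272.54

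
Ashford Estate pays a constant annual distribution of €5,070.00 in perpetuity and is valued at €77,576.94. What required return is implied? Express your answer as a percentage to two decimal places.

6.54%

P = C/r ⇒ r = C/P = €5,070.00/€77,576.94 = 0.065354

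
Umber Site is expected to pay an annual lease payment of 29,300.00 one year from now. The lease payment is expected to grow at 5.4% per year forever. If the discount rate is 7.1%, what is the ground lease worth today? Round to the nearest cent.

1723529.41

Growing perpetuity: P = D₁ / (r − g) = 29,300.0000 / (0.071 − 0.054) = 1,723,529.41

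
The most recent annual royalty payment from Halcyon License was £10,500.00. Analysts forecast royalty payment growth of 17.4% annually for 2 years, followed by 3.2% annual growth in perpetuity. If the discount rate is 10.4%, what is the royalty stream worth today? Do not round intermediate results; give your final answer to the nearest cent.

£193229.70

D_1 = 12327.00000
D_2 = 14471.89800
Terminal value at year 2: TV = D_2×(1+g_2)/(r−g_2) = 14934.99874/0.072 = 207430.53800
P_0 = D_1/(1+r)^1 + D_2/(1+r)^2 + TV/(1+r)^2
    = 11165.76087 + 11873.73484 + 170190.19934 = 193229.69505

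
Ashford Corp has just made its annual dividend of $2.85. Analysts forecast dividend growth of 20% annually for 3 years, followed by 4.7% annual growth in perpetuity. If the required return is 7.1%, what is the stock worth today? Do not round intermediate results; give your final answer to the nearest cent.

D_1 = 3.42000
D_2 = 4.10400
D_3 = 4.92480
Terminal value at year 3: TV = D_3×(1+g_2)/(r−g_2) = 5.15627/0.024 = 214.84440
P_0 = D_1/(1+r)^1 + D_2/(1+r)^2 + D_3/(1+r)^3 + TV/(1+r)^3
    = 3.19328 + 3.57790 + 4.00885 + 174.88623 = 185.66627

$185.67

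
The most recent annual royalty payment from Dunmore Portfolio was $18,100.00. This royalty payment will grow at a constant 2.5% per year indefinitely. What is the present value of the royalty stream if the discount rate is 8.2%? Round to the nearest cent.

D₁ = D₀ × (1 + g) = $18,100.00 × 1.025 = $18,552.5000
Growing perpetuity: P = D₁ / (r − g) = $18,552.5000 / (0.082 − 0.025) = $325,482.46

$325482.46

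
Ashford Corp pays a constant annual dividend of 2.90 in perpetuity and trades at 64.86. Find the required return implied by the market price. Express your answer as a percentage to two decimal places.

P = C/r ⇒ r = C/P = 2.90/64.86 = 0.044712

4.47%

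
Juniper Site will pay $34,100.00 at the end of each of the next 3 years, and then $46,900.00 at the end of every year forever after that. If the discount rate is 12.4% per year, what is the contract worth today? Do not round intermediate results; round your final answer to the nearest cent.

PV of 3-year annuity: $34,100.00 × [1 − (1+0.124)^−3] / 0.124 = 81342.75013
Perpetuity value at year 3: $46,900.00 / 0.124 = 378225.80645
PV of perpetuity: 378225.80645 / (1+0.124)^3 = 266349.70730
Total PV = 81342.75013 + 266349.70730 = 347692.45743

$347692.46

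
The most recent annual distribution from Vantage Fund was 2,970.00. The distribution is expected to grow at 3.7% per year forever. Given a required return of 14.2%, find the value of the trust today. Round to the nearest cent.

D₁ = D₀ × (1 + g) = 2,970.00 × 1.037 = 3,079.8900
Growing perpetuity: P = D₁ / (r − g) = 3,079.8900 / (0.142 − 0.037) = 29,332.29

29332.29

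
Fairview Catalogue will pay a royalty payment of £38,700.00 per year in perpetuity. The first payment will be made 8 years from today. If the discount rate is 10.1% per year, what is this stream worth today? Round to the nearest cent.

£195379.21

Value at end of year 7: C / r = £38,700.00 / 0.101 = £383,168.3168
Discount to today: PV = £383,168.3168 / (1 + 0.101)^7 = £383,168.3168 / 1.961152 = £195,379.21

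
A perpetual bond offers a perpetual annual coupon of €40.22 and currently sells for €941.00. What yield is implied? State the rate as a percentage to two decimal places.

4.27%

P = C/r ⇒ r = C/P = €40.22/€941.00 = 0.042742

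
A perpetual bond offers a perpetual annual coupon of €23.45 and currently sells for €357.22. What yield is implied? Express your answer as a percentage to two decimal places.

P = C/r ⇒ r = C/P = €23.45/€357.22 = 0.065646

6.56%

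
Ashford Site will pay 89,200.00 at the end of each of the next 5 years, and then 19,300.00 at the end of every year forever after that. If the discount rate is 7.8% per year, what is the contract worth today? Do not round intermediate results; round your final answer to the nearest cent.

528003.69

PV of 5-year annuity: 89,200.00 × [1 − (1+0.078)^−5] / 0.078 = 358035.01452
Perpetuity value at year 5: 19,300.00 / 0.078 = 247435.89744
PV of perpetuity: 247435.89744 / (1+0.078)^5 = 169968.68017
Total PV = 358035.01452 + 169968.68017 = 528003.69469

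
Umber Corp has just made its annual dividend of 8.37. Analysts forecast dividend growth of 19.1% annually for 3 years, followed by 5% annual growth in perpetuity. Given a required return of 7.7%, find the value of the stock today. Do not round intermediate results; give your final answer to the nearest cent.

D_1 = 9.96867
D_2 = 11.87269
D_3 = 14.14037
Terminal value at year 3: TV = D_3×(1+g_2)/(r−g_2) = 14.84739/0.027 = 549.90324
P_0 = D_1/(1+r)^1 + D_2/(1+r)^2 + D_3/(1+r)^3 + TV/(1+r)^3
    = 9.25596 + 10.23570 + 11.31915 + 440.18898 = 470.99979

471.00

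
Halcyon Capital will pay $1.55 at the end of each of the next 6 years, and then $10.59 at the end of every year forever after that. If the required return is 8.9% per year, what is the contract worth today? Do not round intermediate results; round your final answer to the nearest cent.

PV of 6-year annuity: $1.55 × [1 − (1+0.089)^−6] / 0.089 = 6.97395
Perpetuity value at year 6: $10.59 / 0.089 = 118.98876
PV of perpetuity: 118.98876 / (1+0.089)^6 = 71.34091
Total PV = 6.97395 + 71.34091 = 78.31487

$78.31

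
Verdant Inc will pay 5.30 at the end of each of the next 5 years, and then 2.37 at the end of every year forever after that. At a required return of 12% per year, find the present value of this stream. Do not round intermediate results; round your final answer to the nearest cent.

PV of 5-year annuity: 5.30 × [1 − (1+0.12)^−5] / 0.12 = 19.10531
Perpetuity value at year 5: 2.37 / 0.12 = 19.75000
PV of perpetuity: 19.75000 / (1+0.12)^5 = 11.20668
Total PV = 19.10531 + 11.20668 = 30.31199

30.31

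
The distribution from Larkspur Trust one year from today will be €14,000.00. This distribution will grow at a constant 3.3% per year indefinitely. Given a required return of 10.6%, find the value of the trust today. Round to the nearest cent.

€191780.82

Growing perpetuity: P = D₁ / (r − g) = €14,000.0000 / (0.106 − 0.033) = €191,780.82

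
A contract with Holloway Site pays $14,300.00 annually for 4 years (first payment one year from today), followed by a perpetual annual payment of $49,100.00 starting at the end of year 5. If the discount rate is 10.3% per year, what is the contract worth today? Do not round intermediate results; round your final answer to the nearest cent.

PV of 4-year annuity: $14,300.00 × [1 − (1+0.103)^−4] / 0.103 = 45036.26362
Perpetuity value at year 4: $49,100.00 / 0.103 = 476699.02913
PV of perpetuity: 476699.02913 / (1+0.103)^4 = 322064.02606
Total PV = 45036.26362 + 322064.02606 = 367100.28968

$367100.29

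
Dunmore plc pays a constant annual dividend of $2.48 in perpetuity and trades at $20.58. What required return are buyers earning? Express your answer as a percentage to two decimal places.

P = C/r ⇒ r = C/P = $2.48/$20.58 = 0.120505

12.05%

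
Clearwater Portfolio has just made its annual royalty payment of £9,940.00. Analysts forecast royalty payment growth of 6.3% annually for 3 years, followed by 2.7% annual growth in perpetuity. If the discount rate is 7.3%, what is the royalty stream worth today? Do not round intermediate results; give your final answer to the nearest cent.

D_1 = 10566.22000
D_2 = 11231.89186
D_3 = 11939.50105
Terminal value at year 3: TV = D_3×(1+g_2)/(r−g_2) = 12261.86758/0.046 = 266562.33860
P_0 = D_1/(1+r)^1 + D_2/(1+r)^2 + D_3/(1+r)^3 + TV/(1+r)^3
    = 9847.36253 + 9755.58842 + 9664.66961 + 215774.25410 = 245041.87466

£245041.87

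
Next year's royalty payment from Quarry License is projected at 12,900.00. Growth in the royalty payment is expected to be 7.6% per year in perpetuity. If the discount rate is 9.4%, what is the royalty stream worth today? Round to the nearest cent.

Growing perpetuity: P = D₁ / (r − g) = 12,900.0000 / (0.094 − 0.076) = 716,666.67

716666.67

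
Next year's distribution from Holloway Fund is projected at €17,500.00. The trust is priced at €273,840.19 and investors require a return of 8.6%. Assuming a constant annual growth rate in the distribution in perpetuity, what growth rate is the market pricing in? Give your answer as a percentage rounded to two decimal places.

P = D₁/(r−g) ⇒ g = r − D₁/P = 0.086 − €17,500.00/€273,840.19 = 0.022094

2.21%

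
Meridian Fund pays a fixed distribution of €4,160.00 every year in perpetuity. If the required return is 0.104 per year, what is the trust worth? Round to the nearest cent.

Level perpetuity: PV = C / r = €4,160.00 / 0.104 = €40,000.00

€40000.00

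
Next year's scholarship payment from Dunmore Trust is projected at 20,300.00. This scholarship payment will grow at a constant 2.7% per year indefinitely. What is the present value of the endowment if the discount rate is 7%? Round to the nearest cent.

472093.02

Growing perpetuity: P = D₁ / (r − g) = 20,300.0000 / (0.07 − 0.027) = 472,093.02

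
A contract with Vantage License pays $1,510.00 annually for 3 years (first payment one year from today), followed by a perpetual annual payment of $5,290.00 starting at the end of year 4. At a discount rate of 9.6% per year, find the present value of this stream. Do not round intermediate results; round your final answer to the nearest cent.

PV of 3-year annuity: $1,510.00 × [1 − (1+0.096)^−3] / 0.096 = 3781.74885
Perpetuity value at year 3: $5,290.00 / 0.096 = 55104.16667
PV of perpetuity: 55104.16667 / (1+0.096)^3 = 41855.52335
Total PV = 3781.74885 + 41855.52335 = 45637.27220

$45637.27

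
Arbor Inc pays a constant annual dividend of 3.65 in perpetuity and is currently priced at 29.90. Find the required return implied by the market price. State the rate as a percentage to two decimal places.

12.21%

P = C/r ⇒ r = C/P = 3.65/29.90 = 0.122074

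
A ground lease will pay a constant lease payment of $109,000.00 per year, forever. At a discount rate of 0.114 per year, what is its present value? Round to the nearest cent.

Level perpetuity: PV = C / r = $109,000.00 / 0.114 = $956,140.35

$956140.35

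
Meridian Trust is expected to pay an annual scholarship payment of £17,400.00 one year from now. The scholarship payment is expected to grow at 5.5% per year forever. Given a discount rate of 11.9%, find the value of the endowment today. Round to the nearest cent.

Growing perpetuity: P = D₁ / (r − g) = £17,400.0000 / (0.119 − 0.055) = £271,875.00

£271875.00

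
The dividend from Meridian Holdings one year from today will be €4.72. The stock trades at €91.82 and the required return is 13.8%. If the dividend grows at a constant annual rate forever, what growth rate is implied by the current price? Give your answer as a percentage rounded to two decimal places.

P = D₁/(r−g) ⇒ g = r − D₁/P = 0.138 − €4.72/€91.82 = 0.086595

8.66%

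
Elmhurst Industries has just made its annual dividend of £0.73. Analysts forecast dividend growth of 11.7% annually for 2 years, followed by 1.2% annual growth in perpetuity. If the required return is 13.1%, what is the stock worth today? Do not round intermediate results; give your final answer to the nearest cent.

D_1 = 0.81541
D_2 = 0.91081
Terminal value at year 2: TV = D_2×(1+g_2)/(r−g_2) = 0.92174/0.119 = 7.74574
P_0 = D_1/(1+r)^1 + D_2/(1+r)^2 + TV/(1+r)^2
    = 0.72096 + 0.71204 + 6.05533 = 7.48833

£7.49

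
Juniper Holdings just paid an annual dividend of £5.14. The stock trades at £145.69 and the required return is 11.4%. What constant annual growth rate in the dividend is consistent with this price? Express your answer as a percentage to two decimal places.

P = D₀(1+g)/(r−g) ⇒ P(r−g) = D₀(1+g) ⇒ g(P+D₀) = P·r − D₀
g = (P·r − D₀)/(P + D₀) = (£145.69×0.114 − £5.14) / (£145.69 + £5.14) = 0.076037

7.60%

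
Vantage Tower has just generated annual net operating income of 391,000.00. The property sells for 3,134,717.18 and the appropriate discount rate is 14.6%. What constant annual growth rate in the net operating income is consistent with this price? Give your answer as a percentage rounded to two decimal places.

1.89%

P = D₀(1+g)/(r−g) ⇒ P(r−g) = D₀(1+g) ⇒ g(P+D₀) = P·r − D₀
g = (P·r − D₀)/(P + D₀) = (3,134,717.18×0.146 − 391,000.00) / (3,134,717.18 + 391,000.00) = 0.018909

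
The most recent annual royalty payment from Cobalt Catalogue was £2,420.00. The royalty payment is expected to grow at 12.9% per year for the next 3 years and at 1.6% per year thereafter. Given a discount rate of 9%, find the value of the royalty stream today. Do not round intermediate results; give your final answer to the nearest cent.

£44713.56

D_1 = 2732.18000
D_2 = 3084.63122
D_3 = 3482.54865
Terminal value at year 3: TV = D_3×(1+g_2)/(r−g_2) = 3538.26943/0.074 = 47814.45170
P_0 = D_1/(1+r)^1 + D_2/(1+r)^2 + D_3/(1+r)^3 + TV/(1+r)^3
    = 2506.58716 + 2596.27238 + 2689.16653 + 36921.52971 = 44713.55578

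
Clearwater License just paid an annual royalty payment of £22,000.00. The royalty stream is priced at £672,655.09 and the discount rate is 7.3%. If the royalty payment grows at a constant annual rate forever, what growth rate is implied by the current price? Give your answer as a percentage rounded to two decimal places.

P = D₀(1+g)/(r−g) ⇒ P(r−g) = D₀(1+g) ⇒ g(P+D₀) = P·r − D₀
g = (P·r − D₀)/(P + D₀) = (£672,655.09×0.073 − £22,000.00) / (£672,655.09 + £22,000.00) = 0.039018

3.90%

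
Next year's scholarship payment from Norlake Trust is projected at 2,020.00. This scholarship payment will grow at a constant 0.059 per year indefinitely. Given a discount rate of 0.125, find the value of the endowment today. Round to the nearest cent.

30606.06

Growing perpetuity: P = D₁ / (r − g) = 2,020.0000 / (0.125 − 0.059) = 30,606.06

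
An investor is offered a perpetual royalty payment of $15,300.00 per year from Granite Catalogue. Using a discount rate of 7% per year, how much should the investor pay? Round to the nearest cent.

$218571.43

Level perpetuity: PV = C / r = $15,300.00 / 0.07 = $218,571.43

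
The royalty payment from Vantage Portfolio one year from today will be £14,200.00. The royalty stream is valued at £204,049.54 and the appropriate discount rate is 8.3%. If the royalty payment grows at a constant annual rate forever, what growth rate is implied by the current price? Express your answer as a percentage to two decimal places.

1.34%

P = D₁/(r−g) ⇒ g = r − D₁/P = 0.083 − £14,200.00/£204,049.54 = 0.013409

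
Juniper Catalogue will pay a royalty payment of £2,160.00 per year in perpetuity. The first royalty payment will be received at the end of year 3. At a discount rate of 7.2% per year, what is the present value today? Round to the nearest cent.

£26105.48

Value at end of year 2: C / r = £2,160.00 / 0.072 = £30,000.0000
Discount to today: PV = £30,000.0000 / (1 + 0.072)^2 = £30,000.0000 / 1.149184 = £26,105.48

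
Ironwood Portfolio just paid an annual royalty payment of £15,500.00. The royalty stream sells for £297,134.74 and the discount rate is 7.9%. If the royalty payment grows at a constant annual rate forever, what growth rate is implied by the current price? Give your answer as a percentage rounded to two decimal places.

P = D₀(1+g)/(r−g) ⇒ P(r−g) = D₀(1+g) ⇒ g(P+D₀) = P·r − D₀
g = (P·r − D₀)/(P + D₀) = (£297,134.74×0.079 − £15,500.00) / (£297,134.74 + £15,500.00) = 0.025505

2.55%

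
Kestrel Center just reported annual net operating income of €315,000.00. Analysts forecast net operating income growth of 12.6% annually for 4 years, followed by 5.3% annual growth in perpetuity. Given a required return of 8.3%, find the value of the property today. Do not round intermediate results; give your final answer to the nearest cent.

€14309982.48

D_1 = 354690.00000
D_2 = 399380.94000
D_3 = 449702.93844
D_4 = 506365.50868
Terminal value at year 4: TV = D_4×(1+g_2)/(r−g_2) = 533202.88064/0.03 = 17773429.35479
P_0 = D_1/(1+r)^1 + D_2/(1+r)^2 + D_3/(1+r)^3 + D_4/(1+r)^4 + TV/(1+r)^4
    = 327506.92521 + 340510.43193 + 354030.23671 + 368086.83891 + 12919848.04561 = 14309982.47837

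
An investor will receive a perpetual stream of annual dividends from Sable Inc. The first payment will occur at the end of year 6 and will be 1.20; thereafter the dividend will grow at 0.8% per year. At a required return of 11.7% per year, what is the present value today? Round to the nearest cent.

6.33

Value at end of year 5: C₁ / (r − g) = 1.20 / (0.117 − 0.008) = 11.0092
Discount to today: PV = 11.0092 / (1 + 0.117)^5 = 11.0092 / 1.738865 = 6.33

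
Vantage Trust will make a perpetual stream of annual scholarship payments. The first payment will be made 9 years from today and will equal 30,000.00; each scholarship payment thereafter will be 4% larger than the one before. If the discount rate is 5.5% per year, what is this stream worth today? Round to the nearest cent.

1303197.74

Value at end of year 8: C₁ / (r − g) = 30,000.00 / (0.055 − 0.04) = 2,000,000.0000
Discount to today: PV = 2,000,000.0000 / (1 + 0.055)^8 = 2,000,000.0000 / 1.534687 = 1,303,197.74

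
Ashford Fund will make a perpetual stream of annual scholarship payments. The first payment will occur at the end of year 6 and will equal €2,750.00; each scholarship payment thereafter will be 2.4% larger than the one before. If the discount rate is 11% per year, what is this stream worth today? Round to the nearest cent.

€18976.64

Value at end of year 5: C₁ / (r − g) = €2,750.00 / (0.11 − 0.024) = €31,976.7442
Discount to today: PV = €31,976.7442 / (1 + 0.11)^5 = €31,976.7442 / 1.685058 = €18,976.64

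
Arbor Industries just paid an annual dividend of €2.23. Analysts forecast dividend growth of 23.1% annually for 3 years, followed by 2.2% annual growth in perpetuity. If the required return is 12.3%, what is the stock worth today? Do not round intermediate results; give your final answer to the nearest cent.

€37.78

D_1 = 2.74513
D_2 = 3.37926
D_3 = 4.15986
Terminal value at year 3: TV = D_3×(1+g_2)/(r−g_2) = 4.25138/0.101 = 42.09287
P_0 = D_1/(1+r)^1 + D_2/(1+r)^2 + D_3/(1+r)^3 + TV/(1+r)^3
    = 2.44446 + 2.67955 + 2.93724 + 29.72140 = 37.78265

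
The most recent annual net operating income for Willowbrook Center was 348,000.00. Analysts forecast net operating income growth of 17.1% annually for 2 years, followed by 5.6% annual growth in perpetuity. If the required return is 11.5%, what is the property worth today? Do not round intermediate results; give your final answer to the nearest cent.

D_1 = 407508.00000
D_2 = 477191.86800
Terminal value at year 2: TV = D_2×(1+g_2)/(r−g_2) = 503914.61261/0.059 = 8540925.63742
P_0 = D_1/(1+r)^1 + D_2/(1+r)^2 + TV/(1+r)^2
    = 365478.02691 + 383833.87400 + 6869975.77866 = 7619287.67956

7619287.68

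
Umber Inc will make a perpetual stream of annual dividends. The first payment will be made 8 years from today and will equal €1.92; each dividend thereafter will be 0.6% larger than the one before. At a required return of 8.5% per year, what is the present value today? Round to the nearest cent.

Value at end of year 7: C₁ / (r − g) = €1.92 / (0.085 − 0.006) = €24.3038
Discount to today: PV = €24.3038 / (1 + 0.085)^7 = €24.3038 / 1.770142 = €13.73

€13.73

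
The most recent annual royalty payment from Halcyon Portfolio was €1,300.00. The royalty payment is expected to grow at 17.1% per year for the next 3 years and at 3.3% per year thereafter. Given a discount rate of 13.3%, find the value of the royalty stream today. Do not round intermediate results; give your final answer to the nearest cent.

D_1 = 1522.30000
D_2 = 1782.61330
D_3 = 2087.44017
Terminal value at year 3: TV = D_3×(1+g_2)/(r−g_2) = 2156.32570/0.1 = 21563.25700
P_0 = D_1/(1+r)^1 + D_2/(1+r)^2 + D_3/(1+r)^3 + TV/(1+r)^3
    = 1343.60106 + 1388.66447 + 1435.23927 + 14826.02163 = 18993.52643

€18993.53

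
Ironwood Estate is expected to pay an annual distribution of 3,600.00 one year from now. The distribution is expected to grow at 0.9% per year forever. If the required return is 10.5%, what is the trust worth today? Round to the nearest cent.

Growing perpetuity: P = D₁ / (r − g) = 3,600.0000 / (0.105 − 0.009) = 37,500.00

37500.00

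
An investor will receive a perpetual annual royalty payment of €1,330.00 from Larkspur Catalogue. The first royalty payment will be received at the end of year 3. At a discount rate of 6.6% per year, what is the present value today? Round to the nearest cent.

€17733.45

Value at end of year 2: C / r = €1,330.00 / 0.066 = €20,151.5152
Discount to today: PV = €20,151.5152 / (1 + 0.066)^2 = €20,151.5152 / 1.136356 = €17,733.45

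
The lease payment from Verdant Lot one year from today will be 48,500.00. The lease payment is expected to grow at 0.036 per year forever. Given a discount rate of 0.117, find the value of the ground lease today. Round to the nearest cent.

Growing perpetuity: P = D₁ / (r − g) = 48,500.0000 / (0.117 − 0.036) = 598,765.43

598765.43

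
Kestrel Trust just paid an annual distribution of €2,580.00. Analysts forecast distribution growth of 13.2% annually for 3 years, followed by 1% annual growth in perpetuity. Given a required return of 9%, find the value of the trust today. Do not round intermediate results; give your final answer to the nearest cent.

D_1 = 2920.56000
D_2 = 3306.07392
D_3 = 3742.47568
Terminal value at year 3: TV = D_3×(1+g_2)/(r−g_2) = 3779.90043/0.08 = 47248.75543
P_0 = D_1/(1+r)^1 + D_2/(1+r)^2 + D_3/(1+r)^3 + TV/(1+r)^3
    = 2679.41284 + 2782.65627 + 2889.87789 + 36484.70839 = 44836.65541

€44836.66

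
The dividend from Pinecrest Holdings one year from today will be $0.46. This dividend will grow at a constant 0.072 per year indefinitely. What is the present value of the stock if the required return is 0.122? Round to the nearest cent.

Growing perpetuity: P = D₁ / (r − g) = $0.4600 / (0.122 − 0.072) = $9.20

$9.20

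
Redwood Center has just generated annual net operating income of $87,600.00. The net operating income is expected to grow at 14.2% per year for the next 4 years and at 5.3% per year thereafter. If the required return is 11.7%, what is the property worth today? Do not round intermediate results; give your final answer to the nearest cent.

D_1 = 100039.20000
D_2 = 114244.76640
D_3 = 130467.52323
D_4 = 148993.91153
Terminal value at year 4: TV = D_4×(1+g_2)/(r−g_2) = 156890.58884/0.064 = 2451415.45060
P_0 = D_1/(1+r)^1 + D_2/(1+r)^2 + D_3/(1+r)^3 + D_4/(1+r)^4 + TV/(1+r)^4
    = 89560.60877 + 91565.09867 + 93614.45182 + 95709.67232 + 1574723.20239 = 1945173.03399

$1945173.03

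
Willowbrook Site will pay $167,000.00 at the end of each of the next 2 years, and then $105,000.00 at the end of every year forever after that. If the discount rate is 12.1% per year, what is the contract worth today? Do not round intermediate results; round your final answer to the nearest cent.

PV of 2-year annuity: $167,000.00 × [1 − (1+0.121)^−2] / 0.121 = 281868.09121
Perpetuity value at year 2: $105,000.00 / 0.121 = 867768.59504
PV of perpetuity: 867768.59504 / (1+0.121)^2 = 690546.14249
Total PV = 281868.09121 + 690546.14249 = 972414.23369

$972414.23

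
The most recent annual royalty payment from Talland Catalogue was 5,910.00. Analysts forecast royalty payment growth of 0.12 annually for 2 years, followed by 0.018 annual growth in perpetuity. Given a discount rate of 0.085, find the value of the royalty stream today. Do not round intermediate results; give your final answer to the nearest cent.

D_1 = 6619.20000
D_2 = 7413.50400
Terminal value at year 2: TV = D_2×(1+g_2)/(r−g_2) = 7546.94707/0.067 = 112641.00107
P_0 = D_1/(1+r)^1 + D_2/(1+r)^2 + TV/(1+r)^2
    = 6100.64516 + 6297.44017 + 95683.49387 = 108081.57920

108081.58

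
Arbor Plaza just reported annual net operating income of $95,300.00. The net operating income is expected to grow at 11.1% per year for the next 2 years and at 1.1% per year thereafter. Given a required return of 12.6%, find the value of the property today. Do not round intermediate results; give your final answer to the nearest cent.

D_1 = 105878.30000
D_2 = 117630.79130
Terminal value at year 2: TV = D_2×(1+g_2)/(r−g_2) = 118924.73000/0.115 = 1034128.08699
P_0 = D_1/(1+r)^1 + D_2/(1+r)^2 + TV/(1+r)^2
    = 94030.46181 + 92777.83577 + 815638.19095 = 1002446.48853

$1002446.49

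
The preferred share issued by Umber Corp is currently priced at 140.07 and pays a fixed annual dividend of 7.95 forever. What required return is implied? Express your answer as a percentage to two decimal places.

5.68%

P = C/r ⇒ r = C/P = 7.95/140.07 = 0.056757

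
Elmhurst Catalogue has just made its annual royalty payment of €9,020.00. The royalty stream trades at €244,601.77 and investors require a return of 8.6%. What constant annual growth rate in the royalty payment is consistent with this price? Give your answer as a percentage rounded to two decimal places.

P = D₀(1+g)/(r−g) ⇒ P(r−g) = D₀(1+g) ⇒ g(P+D₀) = P·r − D₀
g = (P·r − D₀)/(P + D₀) = (€244,601.77×0.086 − €9,020.00) / (€244,601.77 + €9,020.00) = 0.047377

4.74%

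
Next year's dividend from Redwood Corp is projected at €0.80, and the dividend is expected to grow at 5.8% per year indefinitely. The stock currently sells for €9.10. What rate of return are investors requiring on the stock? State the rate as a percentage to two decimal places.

P = D₁/(r − g) ⇒ r = D₁/P + g = €0.8000/€9.10 + 0.058 = 0.087912 + 0.058 = 0.145912

14.59%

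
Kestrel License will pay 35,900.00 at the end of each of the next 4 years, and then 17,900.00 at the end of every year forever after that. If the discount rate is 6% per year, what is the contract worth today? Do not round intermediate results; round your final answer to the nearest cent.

360705.23

PV of 4-year annuity: 35,900.00 × [1 − (1+0.06)^−4] / 0.06 = 124397.29150
Perpetuity value at year 4: 17,900.00 / 0.06 = 298333.33333
PV of perpetuity: 298333.33333 / (1+0.06)^4 = 236307.94287
Total PV = 124397.29150 + 236307.94287 = 360705.23436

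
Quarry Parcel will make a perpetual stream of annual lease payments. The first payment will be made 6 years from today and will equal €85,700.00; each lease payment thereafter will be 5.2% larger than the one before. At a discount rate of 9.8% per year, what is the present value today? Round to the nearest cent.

€1167377.42

Value at end of year 5: C₁ / (r − g) = €85,700.00 / (0.098 − 0.052) = €1,863,043.4783
Discount to today: PV = €1,863,043.4783 / (1 + 0.098)^5 = €1,863,043.4783 / 1.595922 = €1,167,377.42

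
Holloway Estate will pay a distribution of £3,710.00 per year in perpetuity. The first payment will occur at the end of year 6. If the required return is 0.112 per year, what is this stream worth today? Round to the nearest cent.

Value at end of year 5: C / r = £3,710.00 / 0.112 = £33,125.0000
Discount to today: PV = £33,125.0000 / (1 + 0.112)^5 = £33,125.0000 / 1.700294 = £19,481.93

£19481.93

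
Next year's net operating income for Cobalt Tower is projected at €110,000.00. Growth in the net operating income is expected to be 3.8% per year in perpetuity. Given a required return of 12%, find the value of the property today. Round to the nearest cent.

Growing perpetuity: P = D₁ / (r − g) = €110,000.0000 / (0.12 − 0.038) = €1,341,463.41

€1341463.41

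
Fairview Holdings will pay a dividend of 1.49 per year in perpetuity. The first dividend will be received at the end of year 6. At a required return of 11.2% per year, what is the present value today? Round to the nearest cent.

Value at end of year 5: C / r = 1.49 / 0.112 = 13.3036
Discount to today: PV = 13.3036 / (1 + 0.112)^5 = 13.3036 / 1.700294 = 7.82

7.82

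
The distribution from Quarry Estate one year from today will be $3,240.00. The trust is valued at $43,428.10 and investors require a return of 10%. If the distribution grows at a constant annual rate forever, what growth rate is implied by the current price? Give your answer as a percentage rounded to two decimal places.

2.54%

P = D₁/(r−g) ⇒ g = r − D₁/P = 0.1 − $3,240.00/$43,428.10 = 0.025394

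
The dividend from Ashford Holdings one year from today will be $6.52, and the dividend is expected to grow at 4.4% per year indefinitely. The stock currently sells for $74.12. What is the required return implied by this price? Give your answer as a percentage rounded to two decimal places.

P = D₁/(r − g) ⇒ r = D₁/P + g = $6.5200/$74.12 + 0.044 = 0.087965 + 0.044 = 0.131965

13.20%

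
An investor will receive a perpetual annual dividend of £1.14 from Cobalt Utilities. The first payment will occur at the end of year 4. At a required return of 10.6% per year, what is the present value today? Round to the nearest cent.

Value at end of year 3: C / r = £1.14 / 0.106 = £10.7547
Discount to today: PV = £10.7547 / (1 + 0.106)^3 = £10.7547 / 1.352899 = £7.95

£7.95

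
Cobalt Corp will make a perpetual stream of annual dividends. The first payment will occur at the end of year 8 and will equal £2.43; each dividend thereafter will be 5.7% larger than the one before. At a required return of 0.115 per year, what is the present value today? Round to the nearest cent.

£19.55

Value at end of year 7: C₁ / (r − g) = £2.43 / (0.115 − 0.057) = £41.8966
Discount to today: PV = £41.8966 / (1 + 0.115)^7 = £41.8966 / 2.142516 = £19.55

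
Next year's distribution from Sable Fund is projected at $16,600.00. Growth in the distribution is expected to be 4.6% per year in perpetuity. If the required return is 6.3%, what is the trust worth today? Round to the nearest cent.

Growing perpetuity: P = D₁ / (r − g) = $16,600.0000 / (0.063 − 0.046) = $976,470.59

$976470.59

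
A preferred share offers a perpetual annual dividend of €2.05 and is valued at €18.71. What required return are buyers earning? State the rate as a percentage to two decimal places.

10.96%

P = C/r ⇒ r = C/P = €2.05/€18.71 = 0.109567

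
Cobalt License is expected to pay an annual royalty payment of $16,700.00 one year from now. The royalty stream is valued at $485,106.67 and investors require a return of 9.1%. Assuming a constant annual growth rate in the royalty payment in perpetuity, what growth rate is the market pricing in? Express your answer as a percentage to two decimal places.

P = D₁/(r−g) ⇒ g = r − D₁/P = 0.091 − $16,700.00/$485,106.67 = 0.056575

5.66%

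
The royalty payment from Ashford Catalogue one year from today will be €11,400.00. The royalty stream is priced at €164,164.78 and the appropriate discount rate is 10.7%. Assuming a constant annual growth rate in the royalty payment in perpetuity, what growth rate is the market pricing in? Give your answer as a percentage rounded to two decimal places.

3.76%

P = D₁/(r−g) ⇒ g = r − D₁/P = 0.107 − €11,400.00/€164,164.78 = 0.037558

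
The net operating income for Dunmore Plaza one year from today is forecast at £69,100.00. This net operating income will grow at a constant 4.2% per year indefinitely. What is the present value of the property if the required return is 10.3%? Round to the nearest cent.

£1132786.89

Growing perpetuity: P = D₁ / (r − g) = £69,100.0000 / (0.103 − 0.042) = £1,132,786.89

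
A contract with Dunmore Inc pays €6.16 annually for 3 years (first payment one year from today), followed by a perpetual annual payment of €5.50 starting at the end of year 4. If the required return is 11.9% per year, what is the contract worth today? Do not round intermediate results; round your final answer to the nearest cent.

PV of 3-year annuity: €6.16 × [1 − (1+0.119)^−3] / 0.119 = 14.82074
Perpetuity value at year 3: €5.50 / 0.119 = 46.21849
PV of perpetuity: 46.21849 / (1+0.119)^3 = 32.98568
Total PV = 14.82074 + 32.98568 = 47.80642

€47.81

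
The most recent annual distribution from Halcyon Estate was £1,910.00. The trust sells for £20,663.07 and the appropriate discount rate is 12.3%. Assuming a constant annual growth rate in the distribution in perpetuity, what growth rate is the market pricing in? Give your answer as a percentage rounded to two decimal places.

2.80%

P = D₀(1+g)/(r−g) ⇒ P(r−g) = D₀(1+g) ⇒ g(P+D₀) = P·r − D₀
g = (P·r − D₀)/(P + D₀) = (£20,663.07×0.123 − £1,910.00) / (£20,663.07 + £1,910.00) = 0.027978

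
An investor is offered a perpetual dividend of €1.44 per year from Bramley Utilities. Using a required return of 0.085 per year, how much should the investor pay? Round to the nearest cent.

€16.94

Level perpetuity: PV = C / r = €1.44 / 0.085 = €16.94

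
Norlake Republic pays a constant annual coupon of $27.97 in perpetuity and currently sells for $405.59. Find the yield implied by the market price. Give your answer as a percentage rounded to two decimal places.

P = C/r ⇒ r = C/P = $27.97/$405.59 = 0.068961

6.90%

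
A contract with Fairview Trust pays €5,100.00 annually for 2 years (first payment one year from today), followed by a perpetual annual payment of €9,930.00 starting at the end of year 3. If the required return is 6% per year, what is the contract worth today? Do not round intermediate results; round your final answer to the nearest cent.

PV of 2-year annuity: €5,100.00 × [1 − (1+0.06)^−2] / 0.06 = 9350.30260
Perpetuity value at year 2: €9,930.00 / 0.06 = 165500.00000
PV of perpetuity: 165500.00000 / (1+0.06)^2 = 147294.41082
Total PV = 9350.30260 + 147294.41082 = 156644.71342

€156644.71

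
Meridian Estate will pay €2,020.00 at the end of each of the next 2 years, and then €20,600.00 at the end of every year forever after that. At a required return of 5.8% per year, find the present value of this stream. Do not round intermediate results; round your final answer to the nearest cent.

€321012.27

PV of 2-year annuity: €2,020.00 × [1 − (1+0.058)^−2] / 0.058 = 3713.85894
Perpetuity value at year 2: €20,600.00 / 0.058 = 355172.41379
PV of perpetuity: 355172.41379 / (1+0.058)^2 = 317298.40677
Total PV = 3713.85894 + 317298.40677 = 321012.26571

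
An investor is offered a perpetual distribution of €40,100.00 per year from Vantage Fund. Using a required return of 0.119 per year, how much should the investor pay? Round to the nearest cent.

Level perpetuity: PV = C / r = €40,100.00 / 0.119 = €336,974.79

€336974.79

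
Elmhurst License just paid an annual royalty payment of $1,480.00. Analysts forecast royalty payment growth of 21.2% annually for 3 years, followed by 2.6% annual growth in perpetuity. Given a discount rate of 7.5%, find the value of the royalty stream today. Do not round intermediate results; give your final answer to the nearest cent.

D_1 = 1793.76000
D_2 = 2174.03712
D_3 = 2634.93299
Terminal value at year 3: TV = D_3×(1+g_2)/(r−g_2) = 2703.44125/0.049 = 55172.27035
P_0 = D_1/(1+r)^1 + D_2/(1+r)^2 + D_3/(1+r)^3 + TV/(1+r)^3
    = 1668.61395 + 1881.26522 + 2121.01716 + 44411.50216 = 50082.39850

$50082.40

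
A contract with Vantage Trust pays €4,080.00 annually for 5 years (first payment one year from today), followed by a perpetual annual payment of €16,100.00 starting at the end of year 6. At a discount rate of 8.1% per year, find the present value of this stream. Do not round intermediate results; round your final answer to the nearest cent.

PV of 5-year annuity: €4,080.00 × [1 − (1+0.081)^−5] / 0.081 = 16247.41215
Perpetuity value at year 5: €16,100.00 / 0.081 = 198765.43210
PV of perpetuity: 198765.43210 / (1+0.081)^5 = 134651.86946
Total PV = 16247.41215 + 134651.86946 = 150899.28161

€150899.28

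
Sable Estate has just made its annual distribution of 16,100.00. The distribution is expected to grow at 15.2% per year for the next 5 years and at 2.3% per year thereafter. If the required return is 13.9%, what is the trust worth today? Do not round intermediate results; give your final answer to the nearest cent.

233573.87

D_1 = 18547.20000
D_2 = 21366.37440
D_3 = 24614.06331
D_4 = 28355.40093
D_5 = 32665.42187
Terminal value at year 5: TV = D_5×(1+g_2)/(r−g_2) = 33416.72658/0.116 = 288075.22911
P_0 = D_1/(1+r)^1 + D_2/(1+r)^2 + D_3/(1+r)^3 + D_4/(1+r)^4 + D_5/(1+r)^5 + TV/(1+r)^5
    = 16283.75768 + 16469.61269 + 16657.58895 + 16847.71069 + 17040.00238 + 150275.19340 = 233573.86578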